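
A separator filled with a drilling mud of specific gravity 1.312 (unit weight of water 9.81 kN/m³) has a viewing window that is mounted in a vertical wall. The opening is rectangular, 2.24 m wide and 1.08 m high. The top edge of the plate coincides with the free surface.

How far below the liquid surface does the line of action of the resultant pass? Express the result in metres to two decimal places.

γ = 1.312 × 9.81 = 12.87072 kN/m³.
The centroid lies 1.08/2 = 0.54 m below the top edge, so the centroid depth is h_c = 0.54 m.
A = 2.24 × 1.08 = 2.4192 m².
Resultant F = γ·h_c·A = 12.87072 × 0.54 × 2.4192 = 16.8139 kN.
I_c = b·h³/12 = 2.24 × 1.08³/12 = 0.235146 m⁴.
Centre of pressure: y_p = y_c + I_c/(y_c·A) = 0.54 + 0.235146/(0.54 × 2.4192) = 0.54 + 0.18 = 0.72 m along the plane.

h_p = 0.72 m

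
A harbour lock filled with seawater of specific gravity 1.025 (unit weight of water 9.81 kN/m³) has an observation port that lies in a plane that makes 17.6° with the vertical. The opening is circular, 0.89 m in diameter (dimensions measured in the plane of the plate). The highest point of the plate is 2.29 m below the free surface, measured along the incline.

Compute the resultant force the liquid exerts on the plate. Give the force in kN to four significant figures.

γ = 1.025 × 9.81 = 10.05525 kN/m³.
The plate makes 17.6° with the vertical, i.e. θ = 90° − 17.6° = 72.4° to the horizontal. Measuring y along the incline from the free-surface line, vertical depth h = y·sinθ with sinθ = 0.953191.
The centroid is at the centre, 0.445 m below the top of the plate, so y_c = 2.29 + 0.445 = 2.735 m and h_c = 2.735 × 0.953191 = 2.60698 m.
A = π(0.445)² = 0.622114 m².
Resultant F = γ·h_c·A = 10.05525 × 2.60698 × 0.622114 = 16.308 kN.

F ≈ 16.31 kN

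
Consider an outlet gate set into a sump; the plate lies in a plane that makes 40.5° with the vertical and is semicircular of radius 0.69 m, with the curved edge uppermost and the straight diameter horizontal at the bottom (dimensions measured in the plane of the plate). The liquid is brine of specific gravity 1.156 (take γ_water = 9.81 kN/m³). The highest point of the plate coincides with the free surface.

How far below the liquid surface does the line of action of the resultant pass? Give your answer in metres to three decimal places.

h_p = 0.366 m

γ = 1.156 × 9.81 = 11.34036 kN/m³.
The plate makes 40.5° with the vertical, i.e. θ = 90° − 40.5° = 49.5° to the horizontal. Measuring y along the incline from the free-surface line, vertical depth h = y·sinθ with sinθ = 0.760406.
The centroid lies 4r/(3π) = 0.292845 m above the diameter, so r − 4r/(3π) = 0.69 − 0.292845 = 0.397155 m below the topmost point, so y_c = 0.397155 m and h_c = 0.397155 × 0.760406 = 0.301999 m.
A = πr²/2 = π × 0.69²/2 = 0.747856 m².
Resultant F = γ·h_c·A = 11.34036 × 0.301999 × 0.747856 = 2.56124 kN.
I_c = (π/8 − 8/(9π))·r⁴ = 0.109757 × 0.69⁴ = 0.0248788 m⁴.
Centre of pressure: y_p = y_c + I_c/(y_c·A) = 0.397155 + 0.0248788/(0.397155 × 0.747856) = 0.397155 + 0.0837628 = 0.480918 m along the plane.
Vertically, h_p = y_p·sinθ = 0.480918 × 0.760406 = 0.365693 m.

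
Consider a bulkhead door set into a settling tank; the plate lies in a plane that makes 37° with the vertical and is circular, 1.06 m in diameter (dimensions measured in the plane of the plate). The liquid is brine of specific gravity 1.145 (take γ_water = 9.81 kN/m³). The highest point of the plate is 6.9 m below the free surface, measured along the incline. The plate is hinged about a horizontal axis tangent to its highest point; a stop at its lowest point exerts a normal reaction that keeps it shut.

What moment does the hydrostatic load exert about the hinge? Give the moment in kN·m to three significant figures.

M ≈ 31.7 kN·m

γ = 1.145 × 9.81 = 11.23245 kN/m³.
The plate makes 37° with the vertical, i.e. θ = 90° − 37° = 53° to the horizontal. Measuring y along the incline from the free-surface line, vertical depth h = y·sinθ with sinθ = 0.798636.
The centroid is at the centre, 0.53 m below the top of the plate, so y_c = 6.9 + 0.53 = 7.43 m and h_c = 7.43 × 0.798636 = 5.93387 m.
A = π(0.53)² = 0.882473 m².
Resultant F = γ·h_c·A = 11.23245 × 5.93387 × 0.882473 = 58.8185 kN.
I_c = πr⁴/4 = π × 0.53⁴/4 = 0.0619717 m⁴.
Centre of pressure: y_p = y_c + I_c/(y_c·A) = 7.43 + 0.0619717/(7.43 × 0.882473) = 7.43 + 0.00945155 = 7.43945 m along the plane.
The resultant acts 0.53 + 0.00945155 = 0.539452 m (along the plate) below the hinge at the top edge, so the moment about the hinge is M = F × 0.539452 = 58.8185 × 0.539452 = 31.7298 kN·m.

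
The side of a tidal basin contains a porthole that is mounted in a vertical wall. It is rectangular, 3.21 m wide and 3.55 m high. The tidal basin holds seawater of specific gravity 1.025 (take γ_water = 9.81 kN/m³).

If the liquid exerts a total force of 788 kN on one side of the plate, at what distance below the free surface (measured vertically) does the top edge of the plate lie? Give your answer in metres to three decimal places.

d_top ≈ 5.102 m

γ = 1.025 × 9.81 = 10.05525 kN/m³.
A = 3.21 × 3.55 = 11.3955 m².
From F = γ·h_c·A, the centroid depth is h_c = 788/(10.05525 × 11.3955) = 6.87701 m.
The centroid lies 3.55/2 = 1.775 m below the top edge, so the top edge sits at h_top = 6.87701 − 1.775 = 5.10201 m below the surface.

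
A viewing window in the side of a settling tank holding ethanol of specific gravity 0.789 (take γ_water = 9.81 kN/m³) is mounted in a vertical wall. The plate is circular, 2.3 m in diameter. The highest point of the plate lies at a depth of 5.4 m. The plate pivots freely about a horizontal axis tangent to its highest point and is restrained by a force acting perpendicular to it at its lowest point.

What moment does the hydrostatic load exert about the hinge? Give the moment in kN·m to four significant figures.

M ≈ 252.9 kN·m

γ = 0.789 × 9.81 = 7.74009 kN/m³.
The centroid is at the centre, 1.15 m below the top of the plate, so the centroid depth is h_c = 5.4 + 1.15 = 6.55 m.
A = π(1.15)² = 4.15476 m².
Resultant F = γ·h_c·A = 7.74009 × 6.55 × 4.15476 = 210.636 kN.
I_c = πr⁴/4 = π × 1.15⁴/4 = 1.37367 m⁴.
Centre of pressure: y_p = y_c + I_c/(y_c·A) = 6.55 + 1.37367/(6.55 × 4.15476) = 6.55 + 0.0504772 = 6.60048 m along the plane.
The resultant acts 1.15 + 0.0504772 = 1.20048 m (along the plate) below the hinge at the top edge, so the moment about the hinge is M = F × 1.20048 = 210.636 × 1.20048 = 252.864 kN·m.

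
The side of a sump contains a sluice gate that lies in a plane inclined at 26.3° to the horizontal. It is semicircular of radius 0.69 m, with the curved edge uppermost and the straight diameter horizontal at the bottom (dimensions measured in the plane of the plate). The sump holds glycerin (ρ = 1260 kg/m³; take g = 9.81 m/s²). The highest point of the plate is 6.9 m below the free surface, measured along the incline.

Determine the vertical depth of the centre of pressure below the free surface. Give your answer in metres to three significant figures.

h_p = 3.24 m

γ = ρg = 1260 × 9.81 / 1000 = 12.3606 kN/m³.
Let θ = 26.3° be the plate's angle to the horizontal; measure y along the incline from where the plane meets the free surface. Vertical depth h = y·sinθ with sinθ = 0.443071.
The centroid lies 4r/(3π) = 0.292845 m above the diameter, so r − 4r/(3π) = 0.69 − 0.292845 = 0.397155 m below the topmost point, so y_c = 6.9 + 0.397155 = 7.29716 m and h_c = 7.29716 × 0.443071 = 3.23316 m.
A = πr²/2 = π × 0.69²/2 = 0.747856 m².
Resultant F = γ·h_c·A = 12.3606 × 3.23316 × 0.747856 = 29.8872 kN.
I_c = (π/8 − 8/(9π))·r⁴ = 0.109757 × 0.69⁴ = 0.0248788 m⁴.
Centre of pressure: y_p = y_c + I_c/(y_c·A) = 7.29716 + 0.0248788/(7.29716 × 0.747856) = 7.29716 + 0.00455887 = 7.30172 m along the plane.
Vertically, h_p = y_p·sinθ = 7.30172 × 0.443071 = 3.23518 m.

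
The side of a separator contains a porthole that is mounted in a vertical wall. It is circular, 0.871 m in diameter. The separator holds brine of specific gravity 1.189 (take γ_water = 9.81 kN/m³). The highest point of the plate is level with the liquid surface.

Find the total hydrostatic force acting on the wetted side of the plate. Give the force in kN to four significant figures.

F ≈ 3.027 kN

γ = 1.189 × 9.81 = 11.66409 kN/m³.
The centroid is at the centre, 0.4355 m below the top of the plate, so the centroid depth is h_c = 0.4355 m.
A = π(0.4355)² = 0.595835 m².
Resultant F = γ·h_c·A = 11.66409 × 0.4355 × 0.595835 = 3.02667 kN.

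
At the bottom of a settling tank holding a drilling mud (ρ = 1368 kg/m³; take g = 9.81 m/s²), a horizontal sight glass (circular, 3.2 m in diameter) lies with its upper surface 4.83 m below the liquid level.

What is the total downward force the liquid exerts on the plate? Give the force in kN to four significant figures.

γ = ρg = 1368 × 9.81 / 1000 = 13.42008 kN/m³.
The plate is horizontal, so pressure is uniform at p = γ·h = 13.42008 × 4.83 = 64.819 kN/m².
A = π(1.6)² = 8.04248 m².
F = p·A = 64.819 × 8.04248 = 521.306 kN.

F ≈ 521.3 kN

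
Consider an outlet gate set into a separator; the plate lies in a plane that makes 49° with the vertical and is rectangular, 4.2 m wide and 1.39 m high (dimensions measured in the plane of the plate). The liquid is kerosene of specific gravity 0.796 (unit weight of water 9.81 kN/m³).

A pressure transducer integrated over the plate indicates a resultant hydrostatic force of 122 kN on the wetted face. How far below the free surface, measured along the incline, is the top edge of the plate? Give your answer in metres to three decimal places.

y_top ≈ 3.384 m

γ = 0.796 × 9.81 = 7.80876 kN/m³.
A = 4.2 × 1.39 = 5.838 m².
From F = γ·h_c·A, the centroid depth is h_c = 122/(7.80876 × 5.838) = 2.67617 m.
The plate makes 49° with the vertical, i.e. θ = 90° − 49° = 41° to the horizontal. Measuring y along the incline from the free-surface line, vertical depth h = y·sinθ with sinθ = 0.656059.
Along the incline, y_c = h_c/sinθ = 2.67617/0.656059 = 4.07916 m.
The centroid lies 1.39/2 = 0.695 m below the top edge, so the top edge sits at y_top = 4.07916 − 0.695 = 3.38416 m along the incline.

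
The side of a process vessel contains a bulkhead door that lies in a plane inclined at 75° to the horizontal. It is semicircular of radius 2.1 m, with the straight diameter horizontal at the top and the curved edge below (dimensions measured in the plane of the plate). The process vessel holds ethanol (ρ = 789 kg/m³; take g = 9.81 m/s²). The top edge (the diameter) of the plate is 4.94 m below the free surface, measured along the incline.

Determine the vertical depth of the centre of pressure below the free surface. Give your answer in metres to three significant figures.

γ = ρg = 789 × 9.81 / 1000 = 7.74009 kN/m³.
Let θ = 75° be the plate's angle to the horizontal; measure y along the incline from where the plane meets the free surface. Vertical depth h = y·sinθ with sinθ = 0.965926.
The centroid of a semicircle lies 4r/(3π) = 0.891268 m from the diameter, here below the top edge, so y_c = 4.94 + 0.891268 = 5.83127 m and h_c = 5.83127 × 0.965926 = 5.63258 m.
A = πr²/2 = π × 2.1²/2 = 6.92721 m².
Resultant F = γ·h_c·A = 7.74009 × 5.63258 × 6.92721 = 302.003 kN.
I_c = (π/8 − 8/(9π))·r⁴ = 0.109757 × 2.1⁴ = 2.13457 m⁴.
Centre of pressure: y_p = y_c + I_c/(y_c·A) = 5.83127 + 2.13457/(5.83127 × 6.92721) = 5.83127 + 0.0528432 = 5.88411 m along the plane.
Vertically, h_p = y_p·sinθ = 5.88411 × 0.965926 = 5.68361 m.

h_p = 5.68 m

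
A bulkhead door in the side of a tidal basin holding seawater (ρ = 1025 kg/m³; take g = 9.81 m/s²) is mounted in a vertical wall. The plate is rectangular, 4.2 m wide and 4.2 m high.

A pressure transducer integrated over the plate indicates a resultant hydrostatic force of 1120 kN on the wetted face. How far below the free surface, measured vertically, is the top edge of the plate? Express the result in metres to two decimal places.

γ = ρg = 1025 × 9.81 / 1000 = 10.05525 kN/m³.
A = 4.2 × 4.2 = 17.64 m².
From F = γ·h_c·A, the centroid depth is h_c = 1120/(10.05525 × 17.64) = 6.31432 m.
The centroid lies 4.2/2 = 2.1 m below the top edge, so the top edge sits at h_top = 6.31432 − 2.1 = 4.21432 m below the surface.

d_top ≈ 4.21 m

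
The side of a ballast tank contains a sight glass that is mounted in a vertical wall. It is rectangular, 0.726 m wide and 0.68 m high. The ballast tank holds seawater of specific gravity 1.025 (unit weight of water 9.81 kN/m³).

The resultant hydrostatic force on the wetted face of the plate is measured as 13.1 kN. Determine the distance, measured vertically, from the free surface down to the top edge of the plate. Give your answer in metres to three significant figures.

γ = 1.025 × 9.81 = 10.05525 kN/m³.
A = 0.726 × 0.68 = 0.49368 m².
From F = γ·h_c·A, the centroid depth is h_c = 13.1/(10.05525 × 0.49368) = 2.63896 m.
The centroid lies 0.68/2 = 0.34 m below the top edge, so the top edge sits at h_top = 2.63896 − 0.34 = 2.29896 m below the surface.

d_top ≈ 2.30 m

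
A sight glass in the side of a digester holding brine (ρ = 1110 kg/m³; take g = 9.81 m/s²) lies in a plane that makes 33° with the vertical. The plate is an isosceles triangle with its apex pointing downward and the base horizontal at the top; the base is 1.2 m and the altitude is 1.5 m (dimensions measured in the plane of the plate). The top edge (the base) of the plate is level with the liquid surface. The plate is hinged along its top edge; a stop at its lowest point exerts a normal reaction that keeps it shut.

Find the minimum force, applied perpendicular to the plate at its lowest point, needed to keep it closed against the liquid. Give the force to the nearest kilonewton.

P ≈ 2 kN

γ = ρg = 1110 × 9.81 / 1000 = 10.8891 kN/m³.
The plate makes 33° with the vertical, i.e. θ = 90° − 33° = 57° to the horizontal. Measuring y along the incline from the free-surface line, vertical depth h = y·sinθ with sinθ = 0.838671.
With the apex down, the centroid sits h/3 = 1.5/3 = 0.5 m below the base (the top edge), so y_c = 0.5 m and h_c = 0.5 × 0.838671 = 0.419336 m.
A = ½ × 1.2 × 1.5 = 0.9 m².
Resultant F = γ·h_c·A = 10.8891 × 0.419336 × 0.9 = 4.10957 kN.
I_c = b·h³/36 = 1.2 × 1.5³/36 = 0.1125 m⁴.
Centre of pressure: y_p = y_c + I_c/(y_c·A) = 0.5 + 0.1125/(0.5 × 0.9) = 0.5 + 0.25 = 0.75 m along the plane.
The resultant acts 0.5 + 0.25 = 0.75 m (along the plate) below the hinge at the top edge, so the moment about the hinge is M = F × 0.75 = 4.10957 × 0.75 = 3.08218 kN·m.
A normal force at the bottom, 1.5 m from the hinge, must supply this moment: P = 3.08218/1.5 = 2.05479 kN.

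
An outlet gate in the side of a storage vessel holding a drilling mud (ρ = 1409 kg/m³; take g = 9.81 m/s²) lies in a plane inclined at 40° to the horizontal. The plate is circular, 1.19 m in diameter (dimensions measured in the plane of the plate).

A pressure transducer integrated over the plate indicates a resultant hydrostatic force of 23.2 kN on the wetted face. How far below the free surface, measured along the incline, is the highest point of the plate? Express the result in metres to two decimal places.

γ = ρg = 1409 × 9.81 / 1000 = 13.82229 kN/m³.
A = π(0.595)² = 1.1122 m².
From F = γ·h_c·A, the centroid depth is h_c = 23.2/(13.82229 × 1.1122) = 1.50912 m.
Let θ = 40° be the plate's angle to the horizontal; measure y along the incline from where the plane meets the free surface. Vertical depth h = y·sinθ with sinθ = 0.642788.
Along the incline, y_c = h_c/sinθ = 1.50912/0.642788 = 2.34777 m.
The centroid is at the centre, 0.595 m below the top of the plate, so the highest point sits at y_top = 2.34777 − 0.595 = 1.75277 m along the incline.

y_top ≈ 1.75 m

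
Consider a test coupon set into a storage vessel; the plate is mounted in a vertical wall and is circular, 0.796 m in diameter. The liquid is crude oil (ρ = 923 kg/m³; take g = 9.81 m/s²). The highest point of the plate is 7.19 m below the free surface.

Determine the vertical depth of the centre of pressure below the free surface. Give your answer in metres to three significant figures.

h_p = 7.59 m

γ = ρg = 923 × 9.81 / 1000 = 9.05463 kN/m³.
The centroid is at the centre, 0.398 m below the top of the plate, so the centroid depth is h_c = 7.19 + 0.398 = 7.588 m.
A = π(0.398)² = 0.497641 m².
Resultant F = γ·h_c·A = 9.05463 × 7.588 × 0.497641 = 34.1912 kN.
I_c = πr⁴/4 = π × 0.398⁴/4 = 0.0197071 m⁴.
Centre of pressure: y_p = y_c + I_c/(y_c·A) = 7.588 + 0.0197071/(7.588 × 0.497641) = 7.588 + 0.0052189 = 7.59322 m along the plane.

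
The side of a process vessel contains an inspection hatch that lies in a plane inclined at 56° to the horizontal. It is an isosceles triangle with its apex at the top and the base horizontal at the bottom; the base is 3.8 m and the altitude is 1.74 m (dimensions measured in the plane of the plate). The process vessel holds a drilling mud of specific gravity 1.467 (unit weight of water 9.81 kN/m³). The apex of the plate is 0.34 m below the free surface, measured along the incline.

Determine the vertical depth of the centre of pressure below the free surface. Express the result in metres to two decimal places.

h_p = 1.34 m

γ = 1.467 × 9.81 = 14.39127 kN/m³.
Let θ = 56° be the plate's angle to the horizontal; measure y along the incline from where the plane meets the free surface. Vertical depth h = y·sinθ with sinθ = 0.829038.
With the apex up, the centroid sits 2h/3 = 2 × 1.74/3 = 1.16 m below the apex, so y_c = 0.34 + 1.16 = 1.5 m and h_c = 1.5 × 0.829038 = 1.24356 m.
A = ½ × 3.8 × 1.74 = 3.306 m².
Resultant F = γ·h_c·A = 14.39127 × 1.24356 × 3.306 = 59.1655 kN.
I_c = b·h³/36 = 3.8 × 1.74³/36 = 0.556069 m⁴.
Centre of pressure: y_p = y_c + I_c/(y_c·A) = 1.5 + 0.556069/(1.5 × 3.306) = 1.5 + 0.112133 = 1.61213 m along the plane.
Vertically, h_p = y_p·sinθ = 1.61213 × 0.829038 = 1.33652 m.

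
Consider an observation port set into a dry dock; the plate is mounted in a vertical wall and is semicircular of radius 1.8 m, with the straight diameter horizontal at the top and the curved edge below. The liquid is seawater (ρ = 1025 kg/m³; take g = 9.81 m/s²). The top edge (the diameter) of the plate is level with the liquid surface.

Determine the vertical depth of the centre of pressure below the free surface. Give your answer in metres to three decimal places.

h_p = 1.060 m

γ = ρg = 1025 × 9.81 / 1000 = 10.05525 kN/m³.
The centroid of a semicircle lies 4r/(3π) = 0.763944 m from the diameter, here below the top edge, so the centroid depth is h_c = 0.763944 m.
A = πr²/2 = π × 1.8²/2 = 5.08938 m².
Resultant F = γ·h_c·A = 10.05525 × 0.763944 × 5.08938 = 39.0948 kN.
I_c = (π/8 − 8/(9π))·r⁴ = 0.109757 × 1.8⁴ = 1.15219 m⁴.
Centre of pressure: y_p = y_c + I_c/(y_c·A) = 0.763944 + 1.15219/(0.763944 × 5.08938) = 0.763944 + 0.296345 = 1.06029 m along the plane.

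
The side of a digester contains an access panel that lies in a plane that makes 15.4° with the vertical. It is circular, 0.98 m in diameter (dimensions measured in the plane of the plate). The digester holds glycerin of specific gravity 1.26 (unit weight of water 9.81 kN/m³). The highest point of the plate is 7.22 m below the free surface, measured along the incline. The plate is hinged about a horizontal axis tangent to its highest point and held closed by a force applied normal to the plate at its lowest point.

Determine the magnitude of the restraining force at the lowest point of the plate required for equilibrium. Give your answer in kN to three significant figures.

P ≈ 35.2 kN

γ = 1.26 × 9.81 = 12.3606 kN/m³.
The plate makes 15.4° with the vertical, i.e. θ = 90° − 15.4° = 74.6° to the horizontal. Measuring y along the incline from the free-surface line, vertical depth h = y·sinθ with sinθ = 0.964095.
The centroid is at the centre, 0.49 m below the top of the plate, so y_c = 7.22 + 0.49 = 7.71 m and h_c = 7.71 × 0.964095 = 7.43317 m.
A = π(0.49)² = 0.754296 m².
Resultant F = γ·h_c·A = 12.3606 × 7.43317 × 0.754296 = 69.3035 kN.
I_c = πr⁴/4 = π × 0.49⁴/4 = 0.0452766 m⁴.
Centre of pressure: y_p = y_c + I_c/(y_c·A) = 7.71 + 0.0452766/(7.71 × 0.754296) = 7.71 + 0.00778534 = 7.71779 m along the plane.
The resultant acts 0.49 + 0.00778534 = 0.497785 m (along the plate) below the hinge at the top edge, so the moment about the hinge is M = F × 0.497785 = 69.3035 × 0.497785 = 34.4982 kN·m.
A normal force at the bottom, 0.98 m from the hinge, must supply this moment: P = 34.4982/0.98 = 35.2022 kN.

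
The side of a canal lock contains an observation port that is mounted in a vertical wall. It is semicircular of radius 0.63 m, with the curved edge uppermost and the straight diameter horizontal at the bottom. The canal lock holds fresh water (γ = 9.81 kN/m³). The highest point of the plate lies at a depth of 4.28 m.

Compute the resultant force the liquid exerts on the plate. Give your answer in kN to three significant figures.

F ≈ 28.4 kN

γ = 9.81 kN/m³.
The centroid lies 4r/(3π) = 0.26738 m above the diameter, so r − 4r/(3π) = 0.63 − 0.26738 = 0.36262 m below the topmost point, so the centroid depth is h_c = 4.28 + 0.36262 = 4.64262 m.
A = πr²/2 = π × 0.63²/2 = 0.623449 m².
Resultant F = γ·h_c·A = 9.81 × 4.64262 × 0.623449 = 28.3944 kN.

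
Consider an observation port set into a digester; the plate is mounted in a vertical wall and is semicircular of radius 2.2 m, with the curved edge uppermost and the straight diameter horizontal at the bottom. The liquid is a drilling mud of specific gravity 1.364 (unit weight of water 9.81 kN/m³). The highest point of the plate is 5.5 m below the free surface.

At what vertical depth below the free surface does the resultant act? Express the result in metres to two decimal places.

γ = 1.364 × 9.81 = 13.38084 kN/m³.
The centroid lies 4r/(3π) = 0.933709 m above the diameter, so r − 4r/(3π) = 2.2 − 0.933709 = 1.26629 m below the topmost point, so the centroid depth is h_c = 5.5 + 1.26629 = 6.76629 m.
A = πr²/2 = π × 2.2²/2 = 7.60265 m².
Resultant F = γ·h_c·A = 13.38084 × 6.76629 × 7.60265 = 688.334 kN.
I_c = (π/8 − 8/(9π))·r⁴ = 0.109757 × 2.2⁴ = 2.57112 m⁴.
Centre of pressure: y_p = y_c + I_c/(y_c·A) = 6.76629 + 2.57112/(6.76629 × 7.60265) = 6.76629 + 0.0499812 = 6.81627 m along the plane.

h_p = 6.82 m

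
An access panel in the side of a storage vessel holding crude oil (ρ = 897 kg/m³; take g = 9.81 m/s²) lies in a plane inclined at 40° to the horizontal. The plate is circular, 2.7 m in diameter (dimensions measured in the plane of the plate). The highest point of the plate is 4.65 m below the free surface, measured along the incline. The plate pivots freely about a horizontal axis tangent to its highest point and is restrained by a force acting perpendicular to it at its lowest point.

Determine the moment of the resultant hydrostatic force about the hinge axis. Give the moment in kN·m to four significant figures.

γ = ρg = 897 × 9.81 / 1000 = 8.79957 kN/m³.
Let θ = 40° be the plate's angle to the horizontal; measure y along the incline from where the plane meets the free surface. Vertical depth h = y·sinθ with sinθ = 0.642788.
The centroid is at the centre, 1.35 m below the top of the plate, so y_c = 4.65 + 1.35 = 6 m and h_c = 6 × 0.642788 = 3.85673 m.
A = π(1.35)² = 5.72555 m².
Resultant F = γ·h_c·A = 8.79957 × 3.85673 × 5.72555 = 194.311 kN.
I_c = πr⁴/4 = π × 1.35⁴/4 = 2.6087 m⁴.
Centre of pressure: y_p = y_c + I_c/(y_c·A) = 6 + 2.6087/(6 × 5.72555) = 6 + 0.0759374 = 6.07594 m along the plane.
The resultant acts 1.35 + 0.0759374 = 1.42594 m (along the plate) below the hinge at the top edge, so the moment about the hinge is M = F × 1.42594 = 194.311 × 1.42594 = 277.076 kN·m.

M ≈ 277.1 kN·m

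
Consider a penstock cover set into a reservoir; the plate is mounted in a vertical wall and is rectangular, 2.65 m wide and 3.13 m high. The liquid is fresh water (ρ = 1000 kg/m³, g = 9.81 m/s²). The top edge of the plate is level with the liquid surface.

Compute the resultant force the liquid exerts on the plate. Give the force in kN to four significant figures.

F ≈ 127.3 kN

γ = ρg = 1000 × 9.81 = 9810 N/m³ = 9.81 kN/m³.
The centroid lies 3.13/2 = 1.565 m below the top edge, so the centroid depth is h_c = 1.565 m.
A = 2.65 × 3.13 = 8.2945 m².
Resultant F = γ·h_c·A = 9.81 × 1.565 × 8.2945 = 127.343 kN.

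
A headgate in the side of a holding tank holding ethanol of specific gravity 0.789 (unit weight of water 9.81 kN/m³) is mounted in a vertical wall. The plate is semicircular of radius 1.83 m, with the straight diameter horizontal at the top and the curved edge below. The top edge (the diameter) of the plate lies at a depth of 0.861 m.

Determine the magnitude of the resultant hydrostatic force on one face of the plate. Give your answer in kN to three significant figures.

F ≈ 66.7 kN

γ = 0.789 × 9.81 = 7.74009 kN/m³.
The centroid of a semicircle lies 4r/(3π) = 0.776676 m from the diameter, here below the top edge, so the centroid depth is h_c = 0.861 + 0.776676 = 1.63768 m.
A = πr²/2 = π × 1.83²/2 = 5.26044 m².
Resultant F = γ·h_c·A = 7.74009 × 1.63768 × 5.26044 = 66.6802 kN.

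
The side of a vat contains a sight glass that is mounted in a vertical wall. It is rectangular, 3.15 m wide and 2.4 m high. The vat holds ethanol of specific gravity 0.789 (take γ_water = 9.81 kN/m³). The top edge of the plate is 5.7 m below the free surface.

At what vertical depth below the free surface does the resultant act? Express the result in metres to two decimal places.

γ = 0.789 × 9.81 = 7.74009 kN/m³.
The centroid lies 2.4/2 = 1.2 m below the top edge, so the centroid depth is h_c = 5.7 + 1.2 = 6.9 m.
A = 3.15 × 2.4 = 7.56 m².
Resultant F = γ·h_c·A = 7.74009 × 6.9 × 7.56 = 403.754 kN.
I_c = b·h³/12 = 3.15 × 2.4³/12 = 3.6288 m⁴.
Centre of pressure: y_p = y_c + I_c/(y_c·A) = 6.9 + 3.6288/(6.9 × 7.56) = 6.9 + 0.0695652 = 6.96957 m along the plane.

h_p = 6.97 m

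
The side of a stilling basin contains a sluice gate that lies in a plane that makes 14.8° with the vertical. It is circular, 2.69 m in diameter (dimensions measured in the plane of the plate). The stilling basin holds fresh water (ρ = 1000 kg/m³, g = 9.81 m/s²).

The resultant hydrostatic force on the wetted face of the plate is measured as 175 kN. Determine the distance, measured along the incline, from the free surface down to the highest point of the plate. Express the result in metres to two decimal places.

y_top ≈ 1.90 m

γ = ρg = 1000 × 9.81 = 9810 N/m³ = 9.81 kN/m³.
A = π(1.345)² = 5.68322 m².
From F = γ·h_c·A, the centroid depth is h_c = 175/(9.81 × 5.68322) = 3.13888 m.
The plate makes 14.8° with the vertical, i.e. θ = 90° − 14.8° = 75.2° to the horizontal. Measuring y along the incline from the free-surface line, vertical depth h = y·sinθ with sinθ = 0.966823.
Along the incline, y_c = h_c/sinθ = 3.13888/0.966823 = 3.24659 m.
The centroid is at the centre, 1.345 m below the top of the plate, so the highest point sits at y_top = 3.24659 − 1.345 = 1.90159 m along the incline.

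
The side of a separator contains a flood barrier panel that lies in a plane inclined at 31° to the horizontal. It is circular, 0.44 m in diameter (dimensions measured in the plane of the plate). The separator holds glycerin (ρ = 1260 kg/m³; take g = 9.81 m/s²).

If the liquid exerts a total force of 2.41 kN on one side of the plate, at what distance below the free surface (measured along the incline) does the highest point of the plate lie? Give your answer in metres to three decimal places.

y_top ≈ 2.270 m

γ = ρg = 1260 × 9.81 / 1000 = 12.3606 kN/m³.
A = π(0.22)² = 0.152053 m².
From F = γ·h_c·A, the centroid depth is h_c = 2.41/(12.3606 × 0.152053) = 1.28228 m.
Let θ = 31° be the plate's angle to the horizontal; measure y along the incline from where the plane meets the free surface. Vertical depth h = y·sinθ with sinθ = 0.515038.
Along the incline, y_c = h_c/sinθ = 1.28228/0.515038 = 2.48968 m.
The centroid is at the centre, 0.22 m below the top of the plate, so the highest point sits at y_top = 2.48968 − 0.22 = 2.26968 m along the incline.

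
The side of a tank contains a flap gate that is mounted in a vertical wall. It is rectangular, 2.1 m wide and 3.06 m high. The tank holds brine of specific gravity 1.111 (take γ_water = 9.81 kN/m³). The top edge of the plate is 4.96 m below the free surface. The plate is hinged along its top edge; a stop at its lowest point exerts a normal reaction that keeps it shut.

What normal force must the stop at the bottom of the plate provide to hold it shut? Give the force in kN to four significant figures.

γ = 1.111 × 9.81 = 10.89891 kN/m³.
The centroid lies 3.06/2 = 1.53 m below the top edge, so the centroid depth is h_c = 4.96 + 1.53 = 6.49 m.
A = 2.1 × 3.06 = 6.426 m².
Resultant F = γ·h_c·A = 10.89891 × 6.49 × 6.426 = 454.536 kN.
I_c = b·h³/12 = 2.1 × 3.06³/12 = 5.01421 m⁴.
Centre of pressure: y_p = y_c + I_c/(y_c·A) = 6.49 + 5.01421/(6.49 × 6.426) = 6.49 + 0.120231 = 6.61023 m along the plane.
The resultant acts 1.53 + 0.120231 = 1.65023 m (along the plate) below the hinge at the top edge, so the moment about the hinge is M = F × 1.65023 = 454.536 × 1.65023 = 750.089 kN·m.
A normal force at the bottom, 3.06 m from the hinge, must supply this moment: P = 750.089/3.06 = 245.127 kN.

P ≈ 245.1 kN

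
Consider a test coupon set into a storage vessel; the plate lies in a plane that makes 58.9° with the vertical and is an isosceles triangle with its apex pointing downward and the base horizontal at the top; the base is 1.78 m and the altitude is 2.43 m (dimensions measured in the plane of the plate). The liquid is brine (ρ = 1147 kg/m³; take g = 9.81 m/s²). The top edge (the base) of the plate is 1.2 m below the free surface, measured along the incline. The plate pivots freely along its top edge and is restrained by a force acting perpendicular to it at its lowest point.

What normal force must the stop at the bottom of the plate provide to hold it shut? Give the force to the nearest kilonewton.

γ = ρg = 1147 × 9.81 / 1000 = 11.25207 kN/m³.
The plate makes 58.9° with the vertical, i.e. θ = 90° − 58.9° = 31.1° to the horizontal. Measuring y along the incline from the free-surface line, vertical depth h = y·sinθ with sinθ = 0.516533.
With the apex down, the centroid sits h/3 = 2.43/3 = 0.81 m below the base (the top edge), so y_c = 1.2 + 0.81 = 2.01 m and h_c = 2.01 × 0.516533 = 1.03823 m.
A = ½ × 1.78 × 2.43 = 2.1627 m².
Resultant F = γ·h_c·A = 11.25207 × 1.03823 × 2.1627 = 25.2652 kN.
I_c = b·h³/36 = 1.78 × 2.43³/36 = 0.709474 m⁴.
Centre of pressure: y_p = y_c + I_c/(y_c·A) = 2.01 + 0.709474/(2.01 × 2.1627) = 2.01 + 0.163209 = 2.17321 m along the plane.
The resultant acts 0.81 + 0.163209 = 0.973209 m (along the plate) below the hinge at the top edge, so the moment about the hinge is M = F × 0.973209 = 25.2652 × 0.973209 = 24.5883 kN·m.
A normal force at the bottom, 2.43 m from the hinge, must supply this moment: P = 24.5883/2.43 = 10.1186 kN.

P ≈ 10 kN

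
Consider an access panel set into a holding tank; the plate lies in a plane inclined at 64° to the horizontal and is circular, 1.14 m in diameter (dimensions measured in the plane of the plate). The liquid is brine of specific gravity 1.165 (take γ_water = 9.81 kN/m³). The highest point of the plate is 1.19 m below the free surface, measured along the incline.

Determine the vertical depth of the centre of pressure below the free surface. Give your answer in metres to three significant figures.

γ = 1.165 × 9.81 = 11.42865 kN/m³.
Let θ = 64° be the plate's angle to the horizontal; measure y along the incline from where the plane meets the free surface. Vertical depth h = y·sinθ with sinθ = 0.898794.
The centroid is at the centre, 0.57 m below the top of the plate, so y_c = 1.19 + 0.57 = 1.76 m and h_c = 1.76 × 0.898794 = 1.58188 m.
A = π(0.57)² = 1.0207 m².
Resultant F = γ·h_c·A = 11.42865 × 1.58188 × 1.0207 = 18.453 kN.
I_c = πr⁴/4 = π × 0.57⁴/4 = 0.0829066 m⁴.
Centre of pressure: y_p = y_c + I_c/(y_c·A) = 1.76 + 0.0829066/(1.76 × 1.0207) = 1.76 + 0.0461507 = 1.80615 m along the plane.
Vertically, h_p = y_p·sinθ = 1.80615 × 0.898794 = 1.62336 m.

h_p = 1.62 m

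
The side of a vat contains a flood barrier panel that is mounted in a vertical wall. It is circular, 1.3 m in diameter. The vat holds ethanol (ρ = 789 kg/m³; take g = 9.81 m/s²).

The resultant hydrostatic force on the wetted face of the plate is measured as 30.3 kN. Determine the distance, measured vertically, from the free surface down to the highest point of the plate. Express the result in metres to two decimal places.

γ = ρg = 789 × 9.81 / 1000 = 7.74009 kN/m³.
A = π(0.65)² = 1.32732 m².
From F = γ·h_c·A, the centroid depth is h_c = 30.3/(7.74009 × 1.32732) = 2.94931 m.
The centroid is at the centre, 0.65 m below the top of the plate, so the highest point sits at h_top = 2.94931 − 0.65 = 2.29931 m below the surface.

d_top ≈ 2.30 m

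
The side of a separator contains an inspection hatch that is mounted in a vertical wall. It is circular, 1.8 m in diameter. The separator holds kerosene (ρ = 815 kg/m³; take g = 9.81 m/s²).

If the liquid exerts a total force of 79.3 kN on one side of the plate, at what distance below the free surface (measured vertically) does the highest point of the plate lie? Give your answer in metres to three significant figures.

d_top ≈ 3.00 m

γ = ρg = 815 × 9.81 / 1000 = 7.99515 kN/m³.
A = π(0.9)² = 2.54469 m².
From F = γ·h_c·A, the centroid depth is h_c = 79.3/(7.99515 × 2.54469) = 3.89773 m.
The centroid is at the centre, 0.9 m below the top of the plate, so the highest point sits at h_top = 3.89773 − 0.9 = 2.99773 m below the surface.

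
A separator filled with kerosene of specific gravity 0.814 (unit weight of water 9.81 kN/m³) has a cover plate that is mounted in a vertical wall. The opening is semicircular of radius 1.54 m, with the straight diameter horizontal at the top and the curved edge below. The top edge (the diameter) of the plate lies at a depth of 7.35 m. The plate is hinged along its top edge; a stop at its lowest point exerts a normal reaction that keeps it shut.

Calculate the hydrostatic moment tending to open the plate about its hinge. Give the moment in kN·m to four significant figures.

γ = 0.814 × 9.81 = 7.98534 kN/m³.
The centroid of a semicircle lies 4r/(3π) = 0.653596 m from the diameter, here below the top edge, so the centroid depth is h_c = 7.35 + 0.653596 = 8.0036 m.
A = πr²/2 = π × 1.54²/2 = 3.7253 m².
Resultant F = γ·h_c·A = 7.98534 × 8.0036 × 3.7253 = 238.089 kN.
I_c = (π/8 − 8/(9π))·r⁴ = 0.109757 × 1.54⁴ = 0.617327 m⁴.
Centre of pressure: y_p = y_c + I_c/(y_c·A) = 8.0036 + 0.617327/(8.0036 × 3.7253) = 8.0036 + 0.0207047 = 8.0243 m along the plane.
The resultant acts 0.653596 + 0.0207047 = 0.674301 m (along the plate) below the hinge at the top edge, so the moment about the hinge is M = F × 0.674301 = 238.089 × 0.674301 = 160.544 kN·m.

M ≈ 160.5 kN·m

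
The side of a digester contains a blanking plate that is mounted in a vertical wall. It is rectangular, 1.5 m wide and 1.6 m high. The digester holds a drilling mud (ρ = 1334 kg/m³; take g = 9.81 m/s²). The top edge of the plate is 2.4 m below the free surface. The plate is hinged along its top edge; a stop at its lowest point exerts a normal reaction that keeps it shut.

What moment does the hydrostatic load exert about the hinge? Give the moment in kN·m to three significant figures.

M ≈ 87.1 kN·m

γ = ρg = 1334 × 9.81 / 1000 = 13.08654 kN/m³.
The centroid lies 1.6/2 = 0.8 m below the top edge, so the centroid depth is h_c = 2.4 + 0.8 = 3.2 m.
A = 1.5 × 1.6 = 2.4 m².
Resultant F = γ·h_c·A = 13.08654 × 3.2 × 2.4 = 100.505 kN.
I_c = b·h³/12 = 1.5 × 1.6³/12 = 0.512 m⁴.
Centre of pressure: y_p = y_c + I_c/(y_c·A) = 3.2 + 0.512/(3.2 × 2.4) = 3.2 + 0.0666667 = 3.26667 m along the plane.
The resultant acts 0.8 + 0.0666667 = 0.866667 m (along the plate) below the hinge at the top edge, so the moment about the hinge is M = F × 0.866667 = 100.505 × 0.866667 = 87.1044 kN·m.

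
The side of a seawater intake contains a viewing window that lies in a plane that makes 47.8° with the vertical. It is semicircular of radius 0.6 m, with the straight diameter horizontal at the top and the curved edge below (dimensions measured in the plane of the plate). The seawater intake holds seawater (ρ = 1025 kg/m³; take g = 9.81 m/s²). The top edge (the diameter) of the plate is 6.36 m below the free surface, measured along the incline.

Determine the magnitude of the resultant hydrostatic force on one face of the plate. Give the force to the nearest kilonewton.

F ≈ 25 kN

γ = ρg = 1025 × 9.81 / 1000 = 10.05525 kN/m³.
The plate makes 47.8° with the vertical, i.e. θ = 90° − 47.8° = 42.2° to the horizontal. Measuring y along the incline from the free-surface line, vertical depth h = y·sinθ with sinθ = 0.671721.
The centroid of a semicircle lies 4r/(3π) = 0.254648 m from the diameter, here below the top edge, so y_c = 6.36 + 0.254648 = 6.61465 m and h_c = 6.61465 × 0.671721 = 4.4432 m.
A = πr²/2 = π × 0.6²/2 = 0.565487 m².
Resultant F = γ·h_c·A = 10.05525 × 4.4432 × 0.565487 = 25.2645 kN.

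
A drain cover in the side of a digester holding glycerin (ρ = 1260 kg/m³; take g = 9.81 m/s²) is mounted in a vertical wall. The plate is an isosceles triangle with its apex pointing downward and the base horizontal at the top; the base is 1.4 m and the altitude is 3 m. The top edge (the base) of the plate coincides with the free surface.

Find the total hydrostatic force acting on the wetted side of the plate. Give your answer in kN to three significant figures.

F ≈ 26.0 kN

γ = ρg = 1260 × 9.81 / 1000 = 12.3606 kN/m³.
With the apex down, the centroid sits h/3 = 3/3 = 1 m below the base (the top edge), so the centroid depth is h_c = 1 m.
A = ½ × 1.4 × 3 = 2.1 m².
Resultant F = γ·h_c·A = 12.3606 × 1 × 2.1 = 25.9573 kN.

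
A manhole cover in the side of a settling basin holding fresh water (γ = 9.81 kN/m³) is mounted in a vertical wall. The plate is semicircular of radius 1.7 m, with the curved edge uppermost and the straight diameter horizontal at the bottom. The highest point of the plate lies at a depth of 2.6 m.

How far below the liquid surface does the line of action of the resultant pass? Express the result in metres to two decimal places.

γ = 9.81 kN/m³.
The centroid lies 4r/(3π) = 0.721502 m above the diameter, so r − 4r/(3π) = 1.7 − 0.721502 = 0.978498 m below the topmost point, so the centroid depth is h_c = 2.6 + 0.978498 = 3.5785 m.
A = πr²/2 = π × 1.7²/2 = 4.5396 m².
Resultant F = γ·h_c·A = 9.81 × 3.5785 × 4.5396 = 159.363 kN.
I_c = (π/8 − 8/(9π))·r⁴ = 0.109757 × 1.7⁴ = 0.916701 m⁴.
Centre of pressure: y_p = y_c + I_c/(y_c·A) = 3.5785 + 0.916701/(3.5785 × 4.5396) = 3.5785 + 0.0564299 = 3.63493 m along the plane.

h_p = 3.63 m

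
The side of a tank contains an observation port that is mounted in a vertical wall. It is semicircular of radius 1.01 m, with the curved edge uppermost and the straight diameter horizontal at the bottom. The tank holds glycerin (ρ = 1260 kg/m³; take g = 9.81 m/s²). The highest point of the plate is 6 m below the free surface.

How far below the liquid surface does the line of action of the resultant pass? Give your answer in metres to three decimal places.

h_p = 6.592 m

γ = ρg = 1260 × 9.81 / 1000 = 12.3606 kN/m³.
The centroid lies 4r/(3π) = 0.428657 m above the diameter, so r − 4r/(3π) = 1.01 − 0.428657 = 0.581343 m below the topmost point, so the centroid depth is h_c = 6 + 0.581343 = 6.58134 m.
A = πr²/2 = π × 1.01²/2 = 1.60237 m².
Resultant F = γ·h_c·A = 12.3606 × 6.58134 × 1.60237 = 130.352 kN.
I_c = (π/8 − 8/(9π))·r⁴ = 0.109757 × 1.01⁴ = 0.114214 m⁴.
Centre of pressure: y_p = y_c + I_c/(y_c·A) = 6.58134 + 0.114214/(6.58134 × 1.60237) = 6.58134 + 0.0108303 = 6.59217 m along the plane.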